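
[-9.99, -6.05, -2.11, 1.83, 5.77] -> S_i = -9.99 + 3.94*i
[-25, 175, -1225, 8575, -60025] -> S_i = -25*-7^i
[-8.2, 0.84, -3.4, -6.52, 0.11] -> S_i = Random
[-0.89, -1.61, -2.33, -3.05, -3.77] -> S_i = -0.89 + -0.72*i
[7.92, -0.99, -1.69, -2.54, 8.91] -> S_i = Random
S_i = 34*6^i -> [34, 204, 1224, 7344, 44064]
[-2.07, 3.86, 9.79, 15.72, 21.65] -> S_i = -2.07 + 5.93*i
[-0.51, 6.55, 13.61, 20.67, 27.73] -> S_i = -0.51 + 7.06*i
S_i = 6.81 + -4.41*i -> [6.81, 2.4, -2.01, -6.42, -10.83]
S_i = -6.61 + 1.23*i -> [-6.61, -5.38, -4.15, -2.92, -1.69]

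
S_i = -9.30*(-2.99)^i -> [-9.3, 27.81, -83.14, 248.6, -743.31]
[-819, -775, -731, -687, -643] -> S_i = -819 + 44*i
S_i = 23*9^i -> [23, 207, 1863, 16767, 150903]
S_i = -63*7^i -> [-63, -441, -3087, -21609, -151263]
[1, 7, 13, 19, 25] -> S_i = 1 + 6*i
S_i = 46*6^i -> [46, 276, 1656, 9936, 59616]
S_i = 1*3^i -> [1, 3, 9, 27, 81]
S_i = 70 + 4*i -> [70, 74, 78, 82, 86]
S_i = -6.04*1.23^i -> [-6.04, -7.43, -9.14, -11.24, -13.82]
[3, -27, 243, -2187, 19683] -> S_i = 3*-9^i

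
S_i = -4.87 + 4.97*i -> [-4.87, 0.1, 5.07, 10.04, 15.01]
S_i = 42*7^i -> [42, 294, 2058, 14406, 100842]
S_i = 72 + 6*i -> [72, 78, 84, 90, 96]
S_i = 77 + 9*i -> [77, 86, 95, 104, 113]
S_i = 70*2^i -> [70, 140, 280, 560, 1120]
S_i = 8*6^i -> [8, 48, 288, 1728, 10368]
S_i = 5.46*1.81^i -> [5.46, 9.88, 17.89, 32.38, 58.6]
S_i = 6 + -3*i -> [6, 3, 0, -3, -6]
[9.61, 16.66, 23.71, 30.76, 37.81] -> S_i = 9.61 + 7.05*i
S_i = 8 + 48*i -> [8, 56, 104, 152, 200]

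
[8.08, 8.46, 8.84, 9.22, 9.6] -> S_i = 8.08 + 0.38*i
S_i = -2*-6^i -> [-2, 12, -72, 432, -2592]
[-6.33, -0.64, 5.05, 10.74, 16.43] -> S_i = -6.33 + 5.69*i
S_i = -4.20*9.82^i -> [-4.2, -41.24, -405.02, -3977.26, -39056.67]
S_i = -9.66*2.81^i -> [-9.66, -27.14, -76.28, -214.34, -602.29]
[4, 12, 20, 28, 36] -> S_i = 4 + 8*i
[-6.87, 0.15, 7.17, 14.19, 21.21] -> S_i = -6.87 + 7.02*i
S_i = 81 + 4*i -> [81, 85, 89, 93, 97]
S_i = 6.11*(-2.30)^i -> [6.11, -14.05, 32.32, -74.34, 170.98]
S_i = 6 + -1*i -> [6, 5, 4, 3, 2]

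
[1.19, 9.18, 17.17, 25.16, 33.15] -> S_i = 1.19 + 7.99*i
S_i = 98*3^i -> [98, 294, 882, 2646, 7938]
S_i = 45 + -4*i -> [45, 41, 37, 33, 29]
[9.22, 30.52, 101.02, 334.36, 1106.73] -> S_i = 9.22*3.31^i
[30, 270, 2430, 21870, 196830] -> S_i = 30*9^i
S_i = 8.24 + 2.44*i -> [8.24, 10.68, 13.12, 15.56, 18.0]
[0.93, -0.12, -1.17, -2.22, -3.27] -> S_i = 0.93 + -1.05*i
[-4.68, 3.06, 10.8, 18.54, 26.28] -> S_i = -4.68 + 7.74*i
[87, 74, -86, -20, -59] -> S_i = Random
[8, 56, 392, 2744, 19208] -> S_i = 8*7^i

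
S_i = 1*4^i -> [1, 4, 16, 64, 256]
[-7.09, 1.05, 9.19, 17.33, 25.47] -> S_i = -7.09 + 8.14*i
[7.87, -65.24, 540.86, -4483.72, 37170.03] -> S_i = 7.87*(-8.29)^i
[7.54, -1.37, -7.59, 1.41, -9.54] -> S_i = Random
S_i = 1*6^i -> [1, 6, 36, 216, 1296]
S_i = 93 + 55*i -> [93, 148, 203, 258, 313]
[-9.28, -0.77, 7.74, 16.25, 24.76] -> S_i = -9.28 + 8.51*i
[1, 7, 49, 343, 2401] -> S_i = 1*7^i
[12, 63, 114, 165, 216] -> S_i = 12 + 51*i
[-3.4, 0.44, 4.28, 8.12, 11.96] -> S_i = -3.40 + 3.84*i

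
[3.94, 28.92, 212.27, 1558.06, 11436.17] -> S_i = 3.94*7.34^i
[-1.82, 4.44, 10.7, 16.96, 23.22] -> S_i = -1.82 + 6.26*i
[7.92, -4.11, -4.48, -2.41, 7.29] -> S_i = Random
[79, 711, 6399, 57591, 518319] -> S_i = 79*9^i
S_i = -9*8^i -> [-9, -72, -576, -4608, -36864]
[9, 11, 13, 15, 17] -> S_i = 9 + 2*i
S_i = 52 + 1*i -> [52, 53, 54, 55, 56]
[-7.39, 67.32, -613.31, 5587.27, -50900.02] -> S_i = -7.39*(-9.11)^i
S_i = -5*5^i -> [-5, -25, -125, -625, -3125]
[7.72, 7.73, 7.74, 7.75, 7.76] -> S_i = 7.72 + 0.01*i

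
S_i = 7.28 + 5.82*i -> [7.28, 13.1, 18.92, 24.74, 30.56]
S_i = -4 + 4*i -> [-4, 0, 4, 8, 12]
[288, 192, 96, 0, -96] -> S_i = 288 + -96*i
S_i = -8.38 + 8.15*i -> [-8.38, -0.23, 7.92, 16.07, 24.22]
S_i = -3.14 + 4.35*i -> [-3.14, 1.21, 5.56, 9.91, 14.26]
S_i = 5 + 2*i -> [5, 7, 9, 11, 13]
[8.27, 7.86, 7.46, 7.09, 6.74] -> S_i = 8.27*0.95^i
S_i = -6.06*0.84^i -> [-6.06, -5.09, -4.28, -3.59, -3.02]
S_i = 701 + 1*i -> [701, 702, 703, 704, 705]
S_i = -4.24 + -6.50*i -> [-4.24, -10.74, -17.24, -23.74, -30.24]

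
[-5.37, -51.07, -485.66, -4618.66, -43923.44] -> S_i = -5.37*9.51^i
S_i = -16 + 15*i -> [-16, -1, 14, 29, 44]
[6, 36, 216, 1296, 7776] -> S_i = 6*6^i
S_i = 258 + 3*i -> [258, 261, 264, 267, 270]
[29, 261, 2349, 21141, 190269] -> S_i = 29*9^i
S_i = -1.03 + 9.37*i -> [-1.03, 8.34, 17.71, 27.08, 36.45]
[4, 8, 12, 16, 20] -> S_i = 4 + 4*i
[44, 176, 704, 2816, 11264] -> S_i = 44*4^i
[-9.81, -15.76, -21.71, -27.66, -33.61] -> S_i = -9.81 + -5.95*i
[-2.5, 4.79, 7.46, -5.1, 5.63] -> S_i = Random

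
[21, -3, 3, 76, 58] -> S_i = Random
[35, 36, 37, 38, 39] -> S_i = 35 + 1*i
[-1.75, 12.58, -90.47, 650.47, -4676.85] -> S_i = -1.75*(-7.19)^i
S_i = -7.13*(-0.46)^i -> [-7.13, 3.28, -1.51, 0.69, -0.32]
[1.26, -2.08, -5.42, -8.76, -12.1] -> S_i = 1.26 + -3.34*i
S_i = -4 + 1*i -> [-4, -3, -2, -1, 0]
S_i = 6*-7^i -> [6, -42, 294, -2058, 14406]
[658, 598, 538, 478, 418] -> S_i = 658 + -60*i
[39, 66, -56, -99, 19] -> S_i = Random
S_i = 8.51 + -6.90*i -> [8.51, 1.61, -5.29, -12.19, -19.09]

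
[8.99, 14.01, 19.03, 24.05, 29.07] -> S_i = 8.99 + 5.02*i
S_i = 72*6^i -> [72, 432, 2592, 15552, 93312]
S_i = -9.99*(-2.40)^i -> [-9.99, 23.98, -57.54, 138.1, -331.44]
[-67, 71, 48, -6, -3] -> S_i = Random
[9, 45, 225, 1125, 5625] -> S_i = 9*5^i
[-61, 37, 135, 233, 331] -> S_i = -61 + 98*i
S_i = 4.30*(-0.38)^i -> [4.3, -1.63, 0.62, -0.24, 0.09]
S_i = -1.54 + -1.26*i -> [-1.54, -2.8, -4.06, -5.32, -6.58]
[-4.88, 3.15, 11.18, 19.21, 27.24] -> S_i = -4.88 + 8.03*i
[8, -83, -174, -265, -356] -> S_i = 8 + -91*i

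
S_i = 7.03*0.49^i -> [7.03, 3.44, 1.69, 0.83, 0.41]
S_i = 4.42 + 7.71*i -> [4.42, 12.13, 19.84, 27.55, 35.26]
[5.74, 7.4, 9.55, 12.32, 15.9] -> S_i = 5.74*1.29^i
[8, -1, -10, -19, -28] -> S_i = 8 + -9*i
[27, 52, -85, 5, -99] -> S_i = Random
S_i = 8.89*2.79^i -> [8.89, 24.8, 69.2, 193.07, 538.66]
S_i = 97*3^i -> [97, 291, 873, 2619, 7857]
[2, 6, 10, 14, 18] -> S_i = 2 + 4*i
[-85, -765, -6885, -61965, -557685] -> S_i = -85*9^i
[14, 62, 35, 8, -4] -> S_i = Random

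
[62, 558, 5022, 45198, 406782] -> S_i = 62*9^i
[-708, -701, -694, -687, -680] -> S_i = -708 + 7*i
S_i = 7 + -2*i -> [7, 5, 3, 1, -1]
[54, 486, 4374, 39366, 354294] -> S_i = 54*9^i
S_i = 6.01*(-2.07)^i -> [6.01, -12.44, 25.75, -53.31, 110.35]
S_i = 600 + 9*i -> [600, 609, 618, 627, 636]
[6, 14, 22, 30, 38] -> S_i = 6 + 8*i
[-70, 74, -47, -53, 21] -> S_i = Random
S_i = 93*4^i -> [93, 372, 1488, 5952, 23808]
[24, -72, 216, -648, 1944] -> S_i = 24*-3^i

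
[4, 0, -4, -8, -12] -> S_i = 4 + -4*i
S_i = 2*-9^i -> [2, -18, 162, -1458, 13122]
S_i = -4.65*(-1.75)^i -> [-4.65, 8.14, -14.24, 24.92, -43.61]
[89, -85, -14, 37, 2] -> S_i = Random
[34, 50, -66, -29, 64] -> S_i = Random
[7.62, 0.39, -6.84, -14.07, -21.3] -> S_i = 7.62 + -7.23*i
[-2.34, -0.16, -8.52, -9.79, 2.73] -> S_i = Random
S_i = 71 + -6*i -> [71, 65, 59, 53, 47]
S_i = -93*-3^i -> [-93, 279, -837, 2511, -7533]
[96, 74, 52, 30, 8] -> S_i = 96 + -22*i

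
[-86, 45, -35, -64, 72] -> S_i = Random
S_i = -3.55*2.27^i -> [-3.55, -8.06, -18.29, -41.52, -94.26]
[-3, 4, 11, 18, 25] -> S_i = -3 + 7*i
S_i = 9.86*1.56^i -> [9.86, 15.38, 24.0, 37.43, 58.39]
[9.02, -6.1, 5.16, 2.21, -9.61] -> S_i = Random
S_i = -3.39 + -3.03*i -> [-3.39, -6.42, -9.45, -12.48, -15.51]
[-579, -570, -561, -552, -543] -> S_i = -579 + 9*i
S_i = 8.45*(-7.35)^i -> [8.45, -62.11, 456.49, -3355.2, 24660.74]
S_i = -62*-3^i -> [-62, 186, -558, 1674, -5022]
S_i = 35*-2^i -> [35, -70, 140, -280, 560]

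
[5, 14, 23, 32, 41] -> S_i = 5 + 9*i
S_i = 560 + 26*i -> [560, 586, 612, 638, 664]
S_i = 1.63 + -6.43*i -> [1.63, -4.8, -11.23, -17.66, -24.09]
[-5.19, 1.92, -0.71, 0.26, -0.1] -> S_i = -5.19*(-0.37)^i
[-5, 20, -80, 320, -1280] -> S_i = -5*-4^i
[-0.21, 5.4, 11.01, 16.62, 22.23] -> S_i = -0.21 + 5.61*i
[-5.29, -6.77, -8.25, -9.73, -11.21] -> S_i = -5.29 + -1.48*i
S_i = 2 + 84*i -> [2, 86, 170, 254, 338]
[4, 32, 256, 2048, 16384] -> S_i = 4*8^i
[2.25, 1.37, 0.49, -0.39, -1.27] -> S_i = 2.25 + -0.88*i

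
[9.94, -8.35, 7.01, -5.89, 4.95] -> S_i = 9.94*(-0.84)^i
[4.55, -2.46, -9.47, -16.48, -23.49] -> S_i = 4.55 + -7.01*i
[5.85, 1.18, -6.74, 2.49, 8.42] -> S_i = Random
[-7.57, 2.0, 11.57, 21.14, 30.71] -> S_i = -7.57 + 9.57*i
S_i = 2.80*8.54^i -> [2.8, 23.91, 204.21, 1743.94, 14893.25]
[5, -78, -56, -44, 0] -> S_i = Random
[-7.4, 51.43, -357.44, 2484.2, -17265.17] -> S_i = -7.40*(-6.95)^i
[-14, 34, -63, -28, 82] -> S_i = Random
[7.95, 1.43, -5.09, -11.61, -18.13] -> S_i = 7.95 + -6.52*i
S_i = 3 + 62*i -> [3, 65, 127, 189, 251]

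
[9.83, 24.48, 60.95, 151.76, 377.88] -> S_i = 9.83*2.49^i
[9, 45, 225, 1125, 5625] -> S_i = 9*5^i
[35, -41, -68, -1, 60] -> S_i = Random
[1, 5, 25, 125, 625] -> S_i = 1*5^i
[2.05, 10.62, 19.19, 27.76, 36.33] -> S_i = 2.05 + 8.57*i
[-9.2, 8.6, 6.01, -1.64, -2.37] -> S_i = Random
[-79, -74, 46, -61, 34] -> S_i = Random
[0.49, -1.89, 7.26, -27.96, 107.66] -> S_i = 0.49*(-3.85)^i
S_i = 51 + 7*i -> [51, 58, 65, 72, 79]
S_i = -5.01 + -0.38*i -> [-5.01, -5.39, -5.77, -6.15, -6.53]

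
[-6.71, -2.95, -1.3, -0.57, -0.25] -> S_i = -6.71*0.44^i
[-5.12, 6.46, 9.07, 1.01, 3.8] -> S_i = Random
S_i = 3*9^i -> [3, 27, 243, 2187, 19683]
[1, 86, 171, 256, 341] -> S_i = 1 + 85*i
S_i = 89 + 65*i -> [89, 154, 219, 284, 349]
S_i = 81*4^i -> [81, 324, 1296, 5184, 20736]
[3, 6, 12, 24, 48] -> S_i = 3*2^i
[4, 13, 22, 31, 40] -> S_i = 4 + 9*i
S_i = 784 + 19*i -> [784, 803, 822, 841, 860]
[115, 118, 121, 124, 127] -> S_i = 115 + 3*i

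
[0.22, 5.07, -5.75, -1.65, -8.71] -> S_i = Random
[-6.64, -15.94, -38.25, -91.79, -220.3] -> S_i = -6.64*2.40^i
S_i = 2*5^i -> [2, 10, 50, 250, 1250]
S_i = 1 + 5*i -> [1, 6, 11, 16, 21]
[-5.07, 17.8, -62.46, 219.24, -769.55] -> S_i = -5.07*(-3.51)^i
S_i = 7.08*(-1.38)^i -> [7.08, -9.77, 13.48, -18.61, 25.68]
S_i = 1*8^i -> [1, 8, 64, 512, 4096]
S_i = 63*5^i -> [63, 315, 1575, 7875, 39375]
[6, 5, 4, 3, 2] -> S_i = 6 + -1*i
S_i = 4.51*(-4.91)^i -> [4.51, -22.14, 108.73, -533.85, 2621.21]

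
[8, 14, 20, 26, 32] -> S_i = 8 + 6*i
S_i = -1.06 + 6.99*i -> [-1.06, 5.93, 12.92, 19.91, 26.9]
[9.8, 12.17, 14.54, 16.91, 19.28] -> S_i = 9.80 + 2.37*i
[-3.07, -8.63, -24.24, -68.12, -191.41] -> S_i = -3.07*2.81^i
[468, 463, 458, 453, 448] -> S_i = 468 + -5*i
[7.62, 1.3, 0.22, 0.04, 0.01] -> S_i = 7.62*0.17^i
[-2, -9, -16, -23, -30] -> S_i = -2 + -7*i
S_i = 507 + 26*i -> [507, 533, 559, 585, 611]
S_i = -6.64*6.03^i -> [-6.64, -40.04, -241.44, -1455.86, -8778.84]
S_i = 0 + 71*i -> [0, 71, 142, 213, 284]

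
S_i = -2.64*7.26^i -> [-2.64, -19.17, -139.15, -1010.21, -7334.16]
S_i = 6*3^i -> [6, 18, 54, 162, 486]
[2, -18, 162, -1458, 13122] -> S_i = 2*-9^i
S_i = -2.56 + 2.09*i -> [-2.56, -0.47, 1.62, 3.71, 5.8]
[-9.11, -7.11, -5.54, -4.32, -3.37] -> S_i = -9.11*0.78^i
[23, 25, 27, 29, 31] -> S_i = 23 + 2*i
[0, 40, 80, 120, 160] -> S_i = 0 + 40*i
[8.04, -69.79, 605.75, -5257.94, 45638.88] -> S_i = 8.04*(-8.68)^i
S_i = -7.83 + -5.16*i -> [-7.83, -12.99, -18.15, -23.31, -28.47]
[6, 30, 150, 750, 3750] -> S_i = 6*5^i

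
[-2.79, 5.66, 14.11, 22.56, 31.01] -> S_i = -2.79 + 8.45*i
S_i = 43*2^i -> [43, 86, 172, 344, 688]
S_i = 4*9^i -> [4, 36, 324, 2916, 26244]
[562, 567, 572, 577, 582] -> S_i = 562 + 5*i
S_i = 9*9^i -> [9, 81, 729, 6561, 59049]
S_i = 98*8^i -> [98, 784, 6272, 50176, 401408]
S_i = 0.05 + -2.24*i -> [0.05, -2.19, -4.43, -6.67, -8.91]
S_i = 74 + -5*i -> [74, 69, 64, 59, 54]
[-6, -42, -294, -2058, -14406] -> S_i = -6*7^i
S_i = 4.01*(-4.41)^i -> [4.01, -17.68, 77.99, -343.92, 1516.7]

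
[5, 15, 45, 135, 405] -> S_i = 5*3^i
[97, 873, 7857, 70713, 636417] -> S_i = 97*9^i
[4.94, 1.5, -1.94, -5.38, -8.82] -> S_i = 4.94 + -3.44*i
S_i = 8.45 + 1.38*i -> [8.45, 9.83, 11.21, 12.59, 13.97]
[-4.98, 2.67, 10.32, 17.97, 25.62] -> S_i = -4.98 + 7.65*i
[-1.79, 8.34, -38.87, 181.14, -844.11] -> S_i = -1.79*(-4.66)^i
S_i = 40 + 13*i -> [40, 53, 66, 79, 92]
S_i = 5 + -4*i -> [5, 1, -3, -7, -11]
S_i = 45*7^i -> [45, 315, 2205, 15435, 108045]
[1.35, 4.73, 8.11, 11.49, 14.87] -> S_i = 1.35 + 3.38*i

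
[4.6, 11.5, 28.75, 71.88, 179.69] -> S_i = 4.60*2.50^i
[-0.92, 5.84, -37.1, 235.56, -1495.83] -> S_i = -0.92*(-6.35)^i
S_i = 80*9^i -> [80, 720, 6480, 58320, 524880]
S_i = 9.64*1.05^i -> [9.64, 10.12, 10.63, 11.16, 11.72]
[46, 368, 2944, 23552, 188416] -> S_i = 46*8^i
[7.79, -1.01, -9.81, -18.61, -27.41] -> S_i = 7.79 + -8.80*i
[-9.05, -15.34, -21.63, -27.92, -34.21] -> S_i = -9.05 + -6.29*i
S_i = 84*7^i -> [84, 588, 4116, 28812, 201684]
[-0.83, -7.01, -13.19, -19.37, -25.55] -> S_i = -0.83 + -6.18*i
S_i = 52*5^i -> [52, 260, 1300, 6500, 32500]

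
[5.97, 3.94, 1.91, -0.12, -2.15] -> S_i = 5.97 + -2.03*i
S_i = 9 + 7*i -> [9, 16, 23, 30, 37]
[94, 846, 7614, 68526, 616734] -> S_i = 94*9^i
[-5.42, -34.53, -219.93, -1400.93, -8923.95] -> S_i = -5.42*6.37^i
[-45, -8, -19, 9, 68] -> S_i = Random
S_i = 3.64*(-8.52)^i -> [3.64, -31.01, 264.23, -2251.23, 19180.49]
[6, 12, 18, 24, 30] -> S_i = 6 + 6*i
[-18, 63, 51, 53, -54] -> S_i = Random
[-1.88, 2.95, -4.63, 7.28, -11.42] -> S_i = -1.88*(-1.57)^i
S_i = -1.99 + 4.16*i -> [-1.99, 2.17, 6.33, 10.49, 14.65]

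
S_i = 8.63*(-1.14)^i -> [8.63, -9.84, 11.22, -12.79, 14.58]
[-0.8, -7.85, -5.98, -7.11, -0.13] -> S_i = Random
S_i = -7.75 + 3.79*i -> [-7.75, -3.96, -0.17, 3.62, 7.41]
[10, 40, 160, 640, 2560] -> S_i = 10*4^i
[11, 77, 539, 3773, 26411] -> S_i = 11*7^i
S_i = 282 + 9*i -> [282, 291, 300, 309, 318]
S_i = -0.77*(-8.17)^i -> [-0.77, 6.29, -51.4, 419.91, -3430.67]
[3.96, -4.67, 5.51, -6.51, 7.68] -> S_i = 3.96*(-1.18)^i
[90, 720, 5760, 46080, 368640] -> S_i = 90*8^i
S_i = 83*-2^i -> [83, -166, 332, -664, 1328]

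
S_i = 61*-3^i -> [61, -183, 549, -1647, 4941]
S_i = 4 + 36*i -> [4, 40, 76, 112, 148]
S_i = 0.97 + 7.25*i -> [0.97, 8.22, 15.47, 22.72, 29.97]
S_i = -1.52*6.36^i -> [-1.52, -9.67, -61.48, -391.03, -2486.98]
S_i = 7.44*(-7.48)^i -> [7.44, -55.65, 416.27, -3113.71, 23290.53]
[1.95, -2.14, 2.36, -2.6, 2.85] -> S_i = 1.95*(-1.10)^i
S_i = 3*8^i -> [3, 24, 192, 1536, 12288]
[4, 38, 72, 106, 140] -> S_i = 4 + 34*i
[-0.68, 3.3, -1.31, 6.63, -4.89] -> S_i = Random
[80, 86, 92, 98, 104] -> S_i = 80 + 6*i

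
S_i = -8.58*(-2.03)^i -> [-8.58, 17.42, -35.36, 71.78, -145.7]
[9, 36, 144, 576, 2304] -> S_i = 9*4^i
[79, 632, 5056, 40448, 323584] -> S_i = 79*8^i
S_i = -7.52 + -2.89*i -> [-7.52, -10.41, -13.3, -16.19, -19.08]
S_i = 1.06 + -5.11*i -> [1.06, -4.05, -9.16, -14.27, -19.38]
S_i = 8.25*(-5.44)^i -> [8.25, -44.88, 244.15, -1328.16, 7225.19]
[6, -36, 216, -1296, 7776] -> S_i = 6*-6^i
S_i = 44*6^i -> [44, 264, 1584, 9504, 57024]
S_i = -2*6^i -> [-2, -12, -72, -432, -2592]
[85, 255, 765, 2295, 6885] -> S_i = 85*3^i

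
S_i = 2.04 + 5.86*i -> [2.04, 7.9, 13.76, 19.62, 25.48]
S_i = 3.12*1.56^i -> [3.12, 4.87, 7.59, 11.84, 18.48]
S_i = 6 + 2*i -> [6, 8, 10, 12, 14]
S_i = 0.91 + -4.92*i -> [0.91, -4.01, -8.93, -13.85, -18.77]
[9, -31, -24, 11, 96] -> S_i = Random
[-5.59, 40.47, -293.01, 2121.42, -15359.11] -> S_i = -5.59*(-7.24)^i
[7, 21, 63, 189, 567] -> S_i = 7*3^i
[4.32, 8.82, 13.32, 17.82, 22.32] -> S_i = 4.32 + 4.50*i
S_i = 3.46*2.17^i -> [3.46, 7.51, 16.29, 35.36, 76.72]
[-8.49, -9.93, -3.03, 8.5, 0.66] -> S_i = Random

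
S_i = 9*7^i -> [9, 63, 441, 3087, 21609]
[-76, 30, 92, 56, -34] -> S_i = Random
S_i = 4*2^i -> [4, 8, 16, 32, 64]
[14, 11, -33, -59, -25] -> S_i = Random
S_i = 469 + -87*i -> [469, 382, 295, 208, 121]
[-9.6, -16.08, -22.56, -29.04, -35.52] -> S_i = -9.60 + -6.48*i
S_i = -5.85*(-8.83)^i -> [-5.85, 51.66, -456.12, 4027.52, -35563.02]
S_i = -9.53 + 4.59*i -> [-9.53, -4.94, -0.35, 4.24, 8.83]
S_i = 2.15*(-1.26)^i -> [2.15, -2.71, 3.41, -4.3, 5.42]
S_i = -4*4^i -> [-4, -16, -64, -256, -1024]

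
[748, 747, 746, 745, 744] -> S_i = 748 + -1*i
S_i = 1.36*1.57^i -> [1.36, 2.14, 3.35, 5.26, 8.26]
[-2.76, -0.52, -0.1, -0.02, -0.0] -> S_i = -2.76*0.19^i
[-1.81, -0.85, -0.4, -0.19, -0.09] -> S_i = -1.81*0.47^i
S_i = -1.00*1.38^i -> [-1.0, -1.38, -1.9, -2.63, -3.63]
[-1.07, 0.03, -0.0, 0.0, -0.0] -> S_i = -1.07*(-0.03)^i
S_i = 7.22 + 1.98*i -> [7.22, 9.2, 11.18, 13.16, 15.14]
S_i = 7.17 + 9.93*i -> [7.17, 17.1, 27.03, 36.96, 46.89]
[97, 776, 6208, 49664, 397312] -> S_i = 97*8^i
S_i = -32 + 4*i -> [-32, -28, -24, -20, -16]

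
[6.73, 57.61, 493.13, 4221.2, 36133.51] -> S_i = 6.73*8.56^i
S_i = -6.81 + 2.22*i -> [-6.81, -4.59, -2.37, -0.15, 2.07]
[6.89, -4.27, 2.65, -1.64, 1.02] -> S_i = 6.89*(-0.62)^i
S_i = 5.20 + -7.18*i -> [5.2, -1.98, -9.16, -16.34, -23.52]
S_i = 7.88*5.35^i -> [7.88, 42.16, 225.55, 1206.67, 6455.67]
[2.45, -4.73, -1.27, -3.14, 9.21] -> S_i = Random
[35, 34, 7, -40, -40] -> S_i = Random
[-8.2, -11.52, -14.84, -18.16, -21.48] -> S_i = -8.20 + -3.32*i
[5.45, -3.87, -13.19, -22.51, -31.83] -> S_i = 5.45 + -9.32*i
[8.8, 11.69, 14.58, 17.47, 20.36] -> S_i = 8.80 + 2.89*i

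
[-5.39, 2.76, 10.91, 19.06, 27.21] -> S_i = -5.39 + 8.15*i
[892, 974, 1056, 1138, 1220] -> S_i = 892 + 82*i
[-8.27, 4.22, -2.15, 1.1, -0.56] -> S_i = -8.27*(-0.51)^i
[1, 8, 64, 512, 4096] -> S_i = 1*8^i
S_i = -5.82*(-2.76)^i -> [-5.82, 16.06, -44.33, 122.36, -337.72]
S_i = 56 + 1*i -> [56, 57, 58, 59, 60]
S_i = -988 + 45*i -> [-988, -943, -898, -853, -808]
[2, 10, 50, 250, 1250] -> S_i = 2*5^i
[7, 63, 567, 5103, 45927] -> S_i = 7*9^i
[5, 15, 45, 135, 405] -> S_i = 5*3^i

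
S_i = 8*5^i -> [8, 40, 200, 1000, 5000]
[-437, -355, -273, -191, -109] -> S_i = -437 + 82*i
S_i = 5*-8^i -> [5, -40, 320, -2560, 20480]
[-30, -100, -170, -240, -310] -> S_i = -30 + -70*i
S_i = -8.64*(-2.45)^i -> [-8.64, 21.17, -51.86, 127.06, -311.3]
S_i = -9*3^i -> [-9, -27, -81, -243, -729]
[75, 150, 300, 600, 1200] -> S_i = 75*2^i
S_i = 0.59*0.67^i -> [0.59, 0.4, 0.26, 0.18, 0.12]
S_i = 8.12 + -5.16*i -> [8.12, 2.96, -2.2, -7.36, -12.52]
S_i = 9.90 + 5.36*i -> [9.9, 15.26, 20.62, 25.98, 31.34]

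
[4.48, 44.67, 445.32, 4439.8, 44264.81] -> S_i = 4.48*9.97^i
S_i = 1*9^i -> [1, 9, 81, 729, 6561]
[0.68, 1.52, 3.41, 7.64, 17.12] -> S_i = 0.68*2.24^i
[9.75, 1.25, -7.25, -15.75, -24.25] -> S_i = 9.75 + -8.50*i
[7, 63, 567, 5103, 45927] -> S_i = 7*9^i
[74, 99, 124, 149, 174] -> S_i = 74 + 25*i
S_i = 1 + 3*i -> [1, 4, 7, 10, 13]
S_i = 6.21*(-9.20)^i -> [6.21, -57.13, 525.61, -4835.65, 44488.0]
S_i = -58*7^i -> [-58, -406, -2842, -19894, -139258]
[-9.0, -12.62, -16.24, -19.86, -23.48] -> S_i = -9.00 + -3.62*i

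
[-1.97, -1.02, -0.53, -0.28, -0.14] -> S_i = -1.97*0.52^i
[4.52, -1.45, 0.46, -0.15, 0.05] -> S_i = 4.52*(-0.32)^i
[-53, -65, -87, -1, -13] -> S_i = Random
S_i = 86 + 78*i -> [86, 164, 242, 320, 398]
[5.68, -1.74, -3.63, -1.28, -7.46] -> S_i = Random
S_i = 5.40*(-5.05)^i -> [5.4, -27.27, 137.71, -695.45, 3512.04]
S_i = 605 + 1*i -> [605, 606, 607, 608, 609]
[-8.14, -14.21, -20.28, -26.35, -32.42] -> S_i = -8.14 + -6.07*i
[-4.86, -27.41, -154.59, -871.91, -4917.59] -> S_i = -4.86*5.64^i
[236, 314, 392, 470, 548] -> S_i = 236 + 78*i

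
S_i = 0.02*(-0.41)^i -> [0.02, -0.01, 0.0, -0.0, 0.0]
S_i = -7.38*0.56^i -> [-7.38, -4.13, -2.31, -1.3, -0.73]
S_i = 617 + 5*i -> [617, 622, 627, 632, 637]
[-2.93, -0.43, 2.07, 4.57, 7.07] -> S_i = -2.93 + 2.50*i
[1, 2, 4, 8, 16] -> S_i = 1*2^i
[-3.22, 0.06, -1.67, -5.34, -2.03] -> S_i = Random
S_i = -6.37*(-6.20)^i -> [-6.37, 39.49, -244.86, 1518.15, -9412.53]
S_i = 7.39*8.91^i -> [7.39, 65.84, 586.68, 5227.3, 46575.26]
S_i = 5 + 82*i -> [5, 87, 169, 251, 333]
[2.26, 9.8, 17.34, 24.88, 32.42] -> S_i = 2.26 + 7.54*i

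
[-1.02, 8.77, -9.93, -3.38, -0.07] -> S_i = Random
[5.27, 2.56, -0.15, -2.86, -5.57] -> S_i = 5.27 + -2.71*i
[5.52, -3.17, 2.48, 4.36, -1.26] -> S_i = Random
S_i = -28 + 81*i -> [-28, 53, 134, 215, 296]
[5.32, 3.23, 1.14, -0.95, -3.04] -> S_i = 5.32 + -2.09*i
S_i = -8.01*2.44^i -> [-8.01, -19.54, -47.69, -116.36, -283.92]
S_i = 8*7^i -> [8, 56, 392, 2744, 19208]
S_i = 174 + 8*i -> [174, 182, 190, 198, 206]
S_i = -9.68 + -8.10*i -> [-9.68, -17.78, -25.88, -33.98, -42.08]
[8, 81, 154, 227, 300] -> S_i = 8 + 73*i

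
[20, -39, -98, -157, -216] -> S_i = 20 + -59*i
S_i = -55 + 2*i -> [-55, -53, -51, -49, -47]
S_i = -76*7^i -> [-76, -532, -3724, -26068, -182476]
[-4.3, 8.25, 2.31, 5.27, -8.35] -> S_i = Random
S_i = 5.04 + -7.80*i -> [5.04, -2.76, -10.56, -18.36, -26.16]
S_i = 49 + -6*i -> [49, 43, 37, 31, 25]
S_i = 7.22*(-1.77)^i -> [7.22, -12.78, 22.62, -40.04, 70.86]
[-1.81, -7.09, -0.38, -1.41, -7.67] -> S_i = Random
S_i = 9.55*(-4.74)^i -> [9.55, -45.27, 214.57, -1017.04, 4820.77]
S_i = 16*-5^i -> [16, -80, 400, -2000, 10000]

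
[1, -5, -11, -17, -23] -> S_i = 1 + -6*i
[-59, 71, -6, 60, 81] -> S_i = Random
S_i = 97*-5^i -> [97, -485, 2425, -12125, 60625]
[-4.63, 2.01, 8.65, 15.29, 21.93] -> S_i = -4.63 + 6.64*i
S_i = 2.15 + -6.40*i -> [2.15, -4.25, -10.65, -17.05, -23.45]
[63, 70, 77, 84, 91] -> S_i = 63 + 7*i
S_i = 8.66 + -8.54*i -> [8.66, 0.12, -8.42, -16.96, -25.5]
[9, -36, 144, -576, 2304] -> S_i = 9*-4^i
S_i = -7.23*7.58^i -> [-7.23, -54.8, -415.41, -3148.81, -23867.95]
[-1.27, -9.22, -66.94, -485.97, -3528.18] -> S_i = -1.27*7.26^i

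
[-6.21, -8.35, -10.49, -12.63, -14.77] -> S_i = -6.21 + -2.14*i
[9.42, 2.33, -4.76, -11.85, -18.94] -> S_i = 9.42 + -7.09*i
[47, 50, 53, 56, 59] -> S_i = 47 + 3*i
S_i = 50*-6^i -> [50, -300, 1800, -10800, 64800]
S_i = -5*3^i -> [-5, -15, -45, -135, -405]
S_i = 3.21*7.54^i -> [3.21, 24.2, 182.49, 1376.0, 10375.06]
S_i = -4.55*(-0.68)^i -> [-4.55, 3.09, -2.1, 1.43, -0.97]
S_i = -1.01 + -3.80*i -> [-1.01, -4.81, -8.61, -12.41, -16.21]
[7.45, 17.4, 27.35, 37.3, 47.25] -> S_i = 7.45 + 9.95*i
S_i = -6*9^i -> [-6, -54, -486, -4374, -39366]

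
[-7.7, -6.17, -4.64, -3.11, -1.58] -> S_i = -7.70 + 1.53*i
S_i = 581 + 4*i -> [581, 585, 589, 593, 597]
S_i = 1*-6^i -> [1, -6, 36, -216, 1296]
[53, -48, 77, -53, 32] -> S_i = Random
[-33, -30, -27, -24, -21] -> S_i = -33 + 3*i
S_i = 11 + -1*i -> [11, 10, 9, 8, 7]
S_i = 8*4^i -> [8, 32, 128, 512, 2048]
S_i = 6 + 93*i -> [6, 99, 192, 285, 378]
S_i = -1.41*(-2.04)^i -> [-1.41, 2.88, -5.87, 11.97, -24.42]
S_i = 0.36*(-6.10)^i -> [0.36, -2.2, 13.4, -81.71, 498.45]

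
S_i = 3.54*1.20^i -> [3.54, 4.25, 5.1, 6.12, 7.34]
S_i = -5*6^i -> [-5, -30, -180, -1080, -6480]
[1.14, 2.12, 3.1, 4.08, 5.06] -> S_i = 1.14 + 0.98*i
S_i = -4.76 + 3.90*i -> [-4.76, -0.86, 3.04, 6.94, 10.84]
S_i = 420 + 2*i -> [420, 422, 424, 426, 428]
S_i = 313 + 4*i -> [313, 317, 321, 325, 329]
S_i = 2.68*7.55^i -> [2.68, 20.23, 152.77, 1153.39, 8708.08]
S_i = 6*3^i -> [6, 18, 54, 162, 486]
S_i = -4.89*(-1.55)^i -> [-4.89, 7.58, -11.75, 18.21, -28.23]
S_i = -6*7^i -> [-6, -42, -294, -2058, -14406]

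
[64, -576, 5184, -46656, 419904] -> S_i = 64*-9^i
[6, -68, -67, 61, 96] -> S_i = Random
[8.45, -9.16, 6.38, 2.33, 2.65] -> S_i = Random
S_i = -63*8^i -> [-63, -504, -4032, -32256, -258048]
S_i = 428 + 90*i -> [428, 518, 608, 698, 788]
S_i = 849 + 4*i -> [849, 853, 857, 861, 865]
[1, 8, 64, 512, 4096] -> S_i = 1*8^i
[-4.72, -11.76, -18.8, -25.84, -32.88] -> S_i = -4.72 + -7.04*i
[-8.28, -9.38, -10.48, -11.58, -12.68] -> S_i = -8.28 + -1.10*i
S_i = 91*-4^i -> [91, -364, 1456, -5824, 23296]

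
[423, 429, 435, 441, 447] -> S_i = 423 + 6*i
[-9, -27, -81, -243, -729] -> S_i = -9*3^i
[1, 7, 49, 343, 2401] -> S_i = 1*7^i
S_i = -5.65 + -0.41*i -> [-5.65, -6.06, -6.47, -6.88, -7.29]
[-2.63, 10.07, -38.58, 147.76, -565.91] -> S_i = -2.63*(-3.83)^i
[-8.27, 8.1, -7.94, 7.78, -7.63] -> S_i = -8.27*(-0.98)^i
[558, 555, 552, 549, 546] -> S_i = 558 + -3*i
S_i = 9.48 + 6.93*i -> [9.48, 16.41, 23.34, 30.27, 37.2]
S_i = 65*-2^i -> [65, -130, 260, -520, 1040]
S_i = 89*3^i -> [89, 267, 801, 2403, 7209]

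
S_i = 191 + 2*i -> [191, 193, 195, 197, 199]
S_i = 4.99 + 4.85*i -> [4.99, 9.84, 14.69, 19.54, 24.39]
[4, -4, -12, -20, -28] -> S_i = 4 + -8*i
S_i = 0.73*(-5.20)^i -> [0.73, -3.8, 19.74, -102.64, 533.75]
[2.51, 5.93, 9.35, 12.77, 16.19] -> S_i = 2.51 + 3.42*i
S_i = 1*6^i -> [1, 6, 36, 216, 1296]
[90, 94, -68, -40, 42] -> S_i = Random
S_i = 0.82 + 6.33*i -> [0.82, 7.15, 13.48, 19.81, 26.14]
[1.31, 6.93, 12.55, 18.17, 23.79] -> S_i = 1.31 + 5.62*i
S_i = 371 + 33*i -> [371, 404, 437, 470, 503]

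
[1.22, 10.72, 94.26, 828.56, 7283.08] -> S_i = 1.22*8.79^i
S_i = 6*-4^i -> [6, -24, 96, -384, 1536]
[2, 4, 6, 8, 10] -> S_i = 2 + 2*i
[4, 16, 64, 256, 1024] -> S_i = 4*4^i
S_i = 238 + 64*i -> [238, 302, 366, 430, 494]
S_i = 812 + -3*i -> [812, 809, 806, 803, 800]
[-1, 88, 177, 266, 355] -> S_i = -1 + 89*i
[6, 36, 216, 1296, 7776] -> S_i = 6*6^i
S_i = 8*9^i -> [8, 72, 648, 5832, 52488]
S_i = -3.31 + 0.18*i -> [-3.31, -3.13, -2.95, -2.77, -2.59]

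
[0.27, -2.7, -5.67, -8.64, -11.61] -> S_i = 0.27 + -2.97*i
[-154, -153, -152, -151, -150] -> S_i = -154 + 1*i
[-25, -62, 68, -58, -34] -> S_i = Random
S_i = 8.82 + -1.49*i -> [8.82, 7.33, 5.84, 4.35, 2.86]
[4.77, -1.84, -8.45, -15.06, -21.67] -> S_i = 4.77 + -6.61*i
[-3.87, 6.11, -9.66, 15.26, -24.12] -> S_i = -3.87*(-1.58)^i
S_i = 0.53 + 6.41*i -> [0.53, 6.94, 13.35, 19.76, 26.17]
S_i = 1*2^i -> [1, 2, 4, 8, 16]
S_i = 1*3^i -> [1, 3, 9, 27, 81]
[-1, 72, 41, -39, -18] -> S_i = Random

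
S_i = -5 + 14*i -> [-5, 9, 23, 37, 51]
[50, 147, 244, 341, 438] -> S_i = 50 + 97*i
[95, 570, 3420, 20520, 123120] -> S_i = 95*6^i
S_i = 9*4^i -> [9, 36, 144, 576, 2304]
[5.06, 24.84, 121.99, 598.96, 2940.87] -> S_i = 5.06*4.91^i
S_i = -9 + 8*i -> [-9, -1, 7, 15, 23]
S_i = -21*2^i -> [-21, -42, -84, -168, -336]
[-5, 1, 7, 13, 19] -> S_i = -5 + 6*i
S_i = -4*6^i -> [-4, -24, -144, -864, -5184]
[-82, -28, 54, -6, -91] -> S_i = Random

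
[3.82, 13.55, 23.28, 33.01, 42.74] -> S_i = 3.82 + 9.73*i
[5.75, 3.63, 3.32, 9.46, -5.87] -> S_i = Random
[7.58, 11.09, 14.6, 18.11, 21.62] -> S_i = 7.58 + 3.51*i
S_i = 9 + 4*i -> [9, 13, 17, 21, 25]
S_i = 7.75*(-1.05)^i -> [7.75, -8.14, 8.54, -8.97, 9.42]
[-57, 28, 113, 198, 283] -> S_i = -57 + 85*i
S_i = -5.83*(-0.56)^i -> [-5.83, 3.26, -1.83, 1.02, -0.57]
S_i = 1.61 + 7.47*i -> [1.61, 9.08, 16.55, 24.02, 31.49]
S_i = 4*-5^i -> [4, -20, 100, -500, 2500]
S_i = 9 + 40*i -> [9, 49, 89, 129, 169]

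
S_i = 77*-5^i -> [77, -385, 1925, -9625, 48125]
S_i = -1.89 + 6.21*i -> [-1.89, 4.32, 10.53, 16.74, 22.95]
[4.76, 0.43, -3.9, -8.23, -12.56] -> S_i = 4.76 + -4.33*i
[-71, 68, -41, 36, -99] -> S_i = Random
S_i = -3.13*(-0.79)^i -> [-3.13, 2.47, -1.95, 1.54, -1.22]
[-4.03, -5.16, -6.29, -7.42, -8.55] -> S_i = -4.03 + -1.13*i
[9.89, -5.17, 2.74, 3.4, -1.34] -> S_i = Random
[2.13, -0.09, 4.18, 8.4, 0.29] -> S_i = Random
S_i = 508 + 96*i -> [508, 604, 700, 796, 892]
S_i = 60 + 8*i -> [60, 68, 76, 84, 92]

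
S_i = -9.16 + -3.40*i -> [-9.16, -12.56, -15.96, -19.36, -22.76]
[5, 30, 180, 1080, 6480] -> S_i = 5*6^i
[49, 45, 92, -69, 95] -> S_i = Random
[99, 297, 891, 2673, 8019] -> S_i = 99*3^i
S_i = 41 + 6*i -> [41, 47, 53, 59, 65]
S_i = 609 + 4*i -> [609, 613, 617, 621, 625]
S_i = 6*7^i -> [6, 42, 294, 2058, 14406]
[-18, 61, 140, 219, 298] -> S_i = -18 + 79*i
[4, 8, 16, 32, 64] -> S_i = 4*2^i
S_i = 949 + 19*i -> [949, 968, 987, 1006, 1025]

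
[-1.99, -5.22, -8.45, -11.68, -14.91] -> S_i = -1.99 + -3.23*i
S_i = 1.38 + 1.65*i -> [1.38, 3.03, 4.68, 6.33, 7.98]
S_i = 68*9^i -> [68, 612, 5508, 49572, 446148]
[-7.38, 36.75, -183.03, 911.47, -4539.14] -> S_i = -7.38*(-4.98)^i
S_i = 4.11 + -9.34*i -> [4.11, -5.23, -14.57, -23.91, -33.25]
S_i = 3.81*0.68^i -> [3.81, 2.59, 1.76, 1.2, 0.81]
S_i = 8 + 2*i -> [8, 10, 12, 14, 16]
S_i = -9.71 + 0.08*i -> [-9.71, -9.63, -9.55, -9.47, -9.39]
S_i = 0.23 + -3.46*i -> [0.23, -3.23, -6.69, -10.15, -13.61]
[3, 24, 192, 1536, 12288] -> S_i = 3*8^i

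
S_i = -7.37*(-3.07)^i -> [-7.37, 22.63, -69.46, 213.25, -654.67]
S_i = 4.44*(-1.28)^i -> [4.44, -5.68, 7.27, -9.31, 11.92]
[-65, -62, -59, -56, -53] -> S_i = -65 + 3*i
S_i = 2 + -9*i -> [2, -7, -16, -25, -34]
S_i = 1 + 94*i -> [1, 95, 189, 283, 377]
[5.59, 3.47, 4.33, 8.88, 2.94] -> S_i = Random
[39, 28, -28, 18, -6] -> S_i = Random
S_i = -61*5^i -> [-61, -305, -1525, -7625, -38125]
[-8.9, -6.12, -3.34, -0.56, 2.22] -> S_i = -8.90 + 2.78*i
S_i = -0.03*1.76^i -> [-0.03, -0.05, -0.09, -0.16, -0.29]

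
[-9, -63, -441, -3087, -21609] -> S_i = -9*7^i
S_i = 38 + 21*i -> [38, 59, 80, 101, 122]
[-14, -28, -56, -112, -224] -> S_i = -14*2^i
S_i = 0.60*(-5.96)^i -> [0.6, -3.58, 21.31, -127.03, 757.07]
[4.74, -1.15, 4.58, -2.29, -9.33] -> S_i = Random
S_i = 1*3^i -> [1, 3, 9, 27, 81]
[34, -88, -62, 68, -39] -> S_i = Random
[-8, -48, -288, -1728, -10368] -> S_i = -8*6^i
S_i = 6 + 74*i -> [6, 80, 154, 228, 302]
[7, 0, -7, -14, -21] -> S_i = 7 + -7*i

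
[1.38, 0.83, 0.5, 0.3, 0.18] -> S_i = 1.38*0.60^i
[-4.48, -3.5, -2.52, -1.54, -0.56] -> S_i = -4.48 + 0.98*i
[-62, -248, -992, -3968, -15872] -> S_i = -62*4^i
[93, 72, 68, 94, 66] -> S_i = Random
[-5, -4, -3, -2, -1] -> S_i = -5 + 1*i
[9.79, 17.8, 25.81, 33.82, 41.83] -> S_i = 9.79 + 8.01*i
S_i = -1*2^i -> [-1, -2, -4, -8, -16]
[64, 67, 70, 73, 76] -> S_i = 64 + 3*i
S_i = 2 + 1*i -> [2, 3, 4, 5, 6]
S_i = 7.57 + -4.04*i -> [7.57, 3.53, -0.51, -4.55, -8.59]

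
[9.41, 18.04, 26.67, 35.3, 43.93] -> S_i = 9.41 + 8.63*i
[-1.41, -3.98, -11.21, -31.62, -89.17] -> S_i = -1.41*2.82^i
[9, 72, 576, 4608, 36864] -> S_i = 9*8^i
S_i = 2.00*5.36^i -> [2.0, 10.72, 57.46, 307.98, 1650.78]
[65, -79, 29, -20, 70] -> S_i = Random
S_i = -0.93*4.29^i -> [-0.93, -3.99, -17.12, -73.43, -315.0]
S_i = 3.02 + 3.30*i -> [3.02, 6.32, 9.62, 12.92, 16.22]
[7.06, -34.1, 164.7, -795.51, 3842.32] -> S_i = 7.06*(-4.83)^i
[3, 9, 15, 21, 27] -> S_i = 3 + 6*i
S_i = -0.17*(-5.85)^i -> [-0.17, 0.99, -5.82, 34.03, -199.1]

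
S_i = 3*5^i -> [3, 15, 75, 375, 1875]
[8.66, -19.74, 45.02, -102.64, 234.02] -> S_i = 8.66*(-2.28)^i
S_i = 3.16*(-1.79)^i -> [3.16, -5.66, 10.12, -18.12, 32.44]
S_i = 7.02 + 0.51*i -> [7.02, 7.53, 8.04, 8.55, 9.06]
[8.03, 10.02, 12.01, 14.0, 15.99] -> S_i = 8.03 + 1.99*i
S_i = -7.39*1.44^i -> [-7.39, -10.64, -15.32, -22.07, -31.78]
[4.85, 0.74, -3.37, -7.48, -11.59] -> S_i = 4.85 + -4.11*i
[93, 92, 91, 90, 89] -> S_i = 93 + -1*i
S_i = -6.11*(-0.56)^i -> [-6.11, 3.42, -1.92, 1.07, -0.6]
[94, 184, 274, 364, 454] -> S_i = 94 + 90*i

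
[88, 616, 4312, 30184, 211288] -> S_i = 88*7^i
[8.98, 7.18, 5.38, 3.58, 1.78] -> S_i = 8.98 + -1.80*i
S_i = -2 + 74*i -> [-2, 72, 146, 220, 294]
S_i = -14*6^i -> [-14, -84, -504, -3024, -18144]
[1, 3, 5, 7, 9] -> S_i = 1 + 2*i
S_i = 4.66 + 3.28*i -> [4.66, 7.94, 11.22, 14.5, 17.78]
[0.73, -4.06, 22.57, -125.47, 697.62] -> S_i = 0.73*(-5.56)^i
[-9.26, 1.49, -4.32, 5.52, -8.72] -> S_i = Random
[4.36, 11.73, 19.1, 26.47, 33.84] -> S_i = 4.36 + 7.37*i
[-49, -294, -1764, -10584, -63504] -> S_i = -49*6^i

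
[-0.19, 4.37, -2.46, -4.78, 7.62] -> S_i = Random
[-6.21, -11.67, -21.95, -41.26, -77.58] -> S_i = -6.21*1.88^i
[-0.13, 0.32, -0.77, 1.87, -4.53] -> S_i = -0.13*(-2.43)^i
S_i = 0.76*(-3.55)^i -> [0.76, -2.7, 9.58, -34.0, 120.71]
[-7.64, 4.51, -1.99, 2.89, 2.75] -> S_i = Random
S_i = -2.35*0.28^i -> [-2.35, -0.66, -0.18, -0.05, -0.01]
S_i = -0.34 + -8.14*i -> [-0.34, -8.48, -16.62, -24.76, -32.9]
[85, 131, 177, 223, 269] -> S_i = 85 + 46*i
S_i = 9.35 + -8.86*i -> [9.35, 0.49, -8.37, -17.23, -26.09]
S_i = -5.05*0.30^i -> [-5.05, -1.52, -0.45, -0.14, -0.04]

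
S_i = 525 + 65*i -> [525, 590, 655, 720, 785]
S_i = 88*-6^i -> [88, -528, 3168, -19008, 114048]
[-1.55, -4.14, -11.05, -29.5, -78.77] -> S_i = -1.55*2.67^i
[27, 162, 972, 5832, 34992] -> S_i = 27*6^i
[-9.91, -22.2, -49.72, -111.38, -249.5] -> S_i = -9.91*2.24^i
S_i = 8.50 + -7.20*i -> [8.5, 1.3, -5.9, -13.1, -20.3]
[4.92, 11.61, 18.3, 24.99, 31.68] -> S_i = 4.92 + 6.69*i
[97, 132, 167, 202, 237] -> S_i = 97 + 35*i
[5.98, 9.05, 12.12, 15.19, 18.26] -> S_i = 5.98 + 3.07*i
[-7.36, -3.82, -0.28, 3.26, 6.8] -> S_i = -7.36 + 3.54*i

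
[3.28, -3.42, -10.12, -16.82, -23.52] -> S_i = 3.28 + -6.70*i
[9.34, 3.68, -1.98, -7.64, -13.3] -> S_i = 9.34 + -5.66*i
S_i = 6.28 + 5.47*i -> [6.28, 11.75, 17.22, 22.69, 28.16]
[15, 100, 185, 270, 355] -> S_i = 15 + 85*i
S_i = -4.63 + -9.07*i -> [-4.63, -13.7, -22.77, -31.84, -40.91]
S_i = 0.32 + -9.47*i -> [0.32, -9.15, -18.62, -28.09, -37.56]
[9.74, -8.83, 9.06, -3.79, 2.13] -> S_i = Random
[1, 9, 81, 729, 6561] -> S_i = 1*9^i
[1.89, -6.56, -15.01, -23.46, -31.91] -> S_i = 1.89 + -8.45*i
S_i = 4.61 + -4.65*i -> [4.61, -0.04, -4.69, -9.34, -13.99]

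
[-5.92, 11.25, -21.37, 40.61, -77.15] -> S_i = -5.92*(-1.90)^i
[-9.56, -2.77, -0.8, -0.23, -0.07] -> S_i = -9.56*0.29^i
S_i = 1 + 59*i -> [1, 60, 119, 178, 237]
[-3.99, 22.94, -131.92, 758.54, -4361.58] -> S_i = -3.99*(-5.75)^i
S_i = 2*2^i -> [2, 4, 8, 16, 32]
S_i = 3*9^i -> [3, 27, 243, 2187, 19683]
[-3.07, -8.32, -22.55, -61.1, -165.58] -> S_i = -3.07*2.71^i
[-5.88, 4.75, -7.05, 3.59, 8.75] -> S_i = Random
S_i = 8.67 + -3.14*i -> [8.67, 5.53, 2.39, -0.75, -3.89]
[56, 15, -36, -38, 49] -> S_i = Random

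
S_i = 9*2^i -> [9, 18, 36, 72, 144]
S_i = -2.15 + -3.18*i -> [-2.15, -5.33, -8.51, -11.69, -14.87]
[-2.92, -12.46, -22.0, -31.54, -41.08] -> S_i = -2.92 + -9.54*i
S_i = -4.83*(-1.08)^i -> [-4.83, 5.22, -5.63, 6.08, -6.57]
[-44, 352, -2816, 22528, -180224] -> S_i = -44*-8^i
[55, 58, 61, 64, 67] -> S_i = 55 + 3*i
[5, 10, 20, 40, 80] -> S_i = 5*2^i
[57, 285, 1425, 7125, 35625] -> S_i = 57*5^i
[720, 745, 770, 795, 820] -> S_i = 720 + 25*i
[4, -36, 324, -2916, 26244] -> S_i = 4*-9^i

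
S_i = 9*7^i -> [9, 63, 441, 3087, 21609]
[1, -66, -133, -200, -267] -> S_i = 1 + -67*i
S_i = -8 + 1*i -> [-8, -7, -6, -5, -4]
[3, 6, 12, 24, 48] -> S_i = 3*2^i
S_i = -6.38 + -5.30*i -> [-6.38, -11.68, -16.98, -22.28, -27.58]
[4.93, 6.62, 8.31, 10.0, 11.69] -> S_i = 4.93 + 1.69*i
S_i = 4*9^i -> [4, 36, 324, 2916, 26244]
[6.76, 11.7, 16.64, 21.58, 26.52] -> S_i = 6.76 + 4.94*i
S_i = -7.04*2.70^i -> [-7.04, -19.01, -51.32, -138.57, -374.13]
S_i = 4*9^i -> [4, 36, 324, 2916, 26244]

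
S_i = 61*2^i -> [61, 122, 244, 488, 976]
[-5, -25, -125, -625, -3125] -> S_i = -5*5^i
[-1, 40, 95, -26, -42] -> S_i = Random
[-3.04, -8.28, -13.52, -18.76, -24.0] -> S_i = -3.04 + -5.24*i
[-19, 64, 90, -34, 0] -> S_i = Random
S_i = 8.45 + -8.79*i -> [8.45, -0.34, -9.13, -17.92, -26.71]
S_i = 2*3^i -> [2, 6, 18, 54, 162]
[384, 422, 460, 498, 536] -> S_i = 384 + 38*i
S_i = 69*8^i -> [69, 552, 4416, 35328, 282624]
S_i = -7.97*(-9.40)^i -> [-7.97, 74.92, -704.23, 6619.75, -62225.69]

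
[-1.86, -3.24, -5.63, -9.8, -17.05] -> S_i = -1.86*1.74^i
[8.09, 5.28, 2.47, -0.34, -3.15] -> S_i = 8.09 + -2.81*i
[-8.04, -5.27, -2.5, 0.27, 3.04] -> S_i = -8.04 + 2.77*i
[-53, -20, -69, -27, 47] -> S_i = Random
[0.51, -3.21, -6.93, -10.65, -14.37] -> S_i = 0.51 + -3.72*i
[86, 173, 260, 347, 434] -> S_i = 86 + 87*i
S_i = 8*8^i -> [8, 64, 512, 4096, 32768]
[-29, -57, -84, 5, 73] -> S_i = Random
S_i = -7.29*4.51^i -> [-7.29, -32.88, -148.28, -668.74, -3016.02]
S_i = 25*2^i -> [25, 50, 100, 200, 400]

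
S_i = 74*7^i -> [74, 518, 3626, 25382, 177674]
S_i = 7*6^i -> [7, 42, 252, 1512, 9072]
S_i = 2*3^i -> [2, 6, 18, 54, 162]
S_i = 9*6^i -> [9, 54, 324, 1944, 11664]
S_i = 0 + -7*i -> [0, -7, -14, -21, -28]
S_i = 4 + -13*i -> [4, -9, -22, -35, -48]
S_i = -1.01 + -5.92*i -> [-1.01, -6.93, -12.85, -18.77, -24.69]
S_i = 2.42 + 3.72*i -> [2.42, 6.14, 9.86, 13.58, 17.3]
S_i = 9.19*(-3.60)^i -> [9.19, -33.08, 119.1, -428.77, 1543.57]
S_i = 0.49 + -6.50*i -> [0.49, -6.01, -12.51, -19.01, -25.51]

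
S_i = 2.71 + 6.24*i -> [2.71, 8.95, 15.19, 21.43, 27.67]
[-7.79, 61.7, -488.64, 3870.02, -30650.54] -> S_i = -7.79*(-7.92)^i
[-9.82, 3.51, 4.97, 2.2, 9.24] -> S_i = Random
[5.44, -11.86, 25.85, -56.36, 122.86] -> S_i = 5.44*(-2.18)^i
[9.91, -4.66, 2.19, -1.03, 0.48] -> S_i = 9.91*(-0.47)^i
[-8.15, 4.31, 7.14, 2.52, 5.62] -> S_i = Random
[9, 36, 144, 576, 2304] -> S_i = 9*4^i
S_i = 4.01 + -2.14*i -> [4.01, 1.87, -0.27, -2.41, -4.55]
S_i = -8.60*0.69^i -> [-8.6, -5.93, -4.09, -2.83, -1.95]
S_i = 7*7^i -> [7, 49, 343, 2401, 16807]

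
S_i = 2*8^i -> [2, 16, 128, 1024, 8192]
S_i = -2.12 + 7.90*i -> [-2.12, 5.78, 13.68, 21.58, 29.48]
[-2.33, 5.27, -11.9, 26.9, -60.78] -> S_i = -2.33*(-2.26)^i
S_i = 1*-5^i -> [1, -5, 25, -125, 625]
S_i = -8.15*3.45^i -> [-8.15, -28.12, -97.01, -334.67, -1154.61]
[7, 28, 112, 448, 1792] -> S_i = 7*4^i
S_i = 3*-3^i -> [3, -9, 27, -81, 243]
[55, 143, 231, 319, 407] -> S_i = 55 + 88*i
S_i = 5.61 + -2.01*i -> [5.61, 3.6, 1.59, -0.42, -2.43]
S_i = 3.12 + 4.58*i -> [3.12, 7.7, 12.28, 16.86, 21.44]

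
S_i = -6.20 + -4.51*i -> [-6.2, -10.71, -15.22, -19.73, -24.24]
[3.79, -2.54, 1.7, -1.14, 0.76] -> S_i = 3.79*(-0.67)^i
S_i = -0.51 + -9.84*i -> [-0.51, -10.35, -20.19, -30.03, -39.87]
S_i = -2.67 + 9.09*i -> [-2.67, 6.42, 15.51, 24.6, 33.69]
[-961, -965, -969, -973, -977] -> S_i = -961 + -4*i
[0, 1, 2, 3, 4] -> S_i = 0 + 1*i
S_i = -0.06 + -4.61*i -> [-0.06, -4.67, -9.28, -13.89, -18.5]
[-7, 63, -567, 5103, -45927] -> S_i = -7*-9^i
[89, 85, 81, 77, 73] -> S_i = 89 + -4*i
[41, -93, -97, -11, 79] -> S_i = Random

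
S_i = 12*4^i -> [12, 48, 192, 768, 3072]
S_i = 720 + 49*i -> [720, 769, 818, 867, 916]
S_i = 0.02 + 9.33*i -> [0.02, 9.35, 18.68, 28.01, 37.34]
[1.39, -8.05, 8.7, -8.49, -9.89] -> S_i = Random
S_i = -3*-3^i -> [-3, 9, -27, 81, -243]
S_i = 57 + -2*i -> [57, 55, 53, 51, 49]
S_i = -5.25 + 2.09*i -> [-5.25, -3.16, -1.07, 1.02, 3.11]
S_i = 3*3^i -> [3, 9, 27, 81, 243]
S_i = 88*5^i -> [88, 440, 2200, 11000, 55000]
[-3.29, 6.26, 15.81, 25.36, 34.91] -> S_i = -3.29 + 9.55*i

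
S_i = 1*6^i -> [1, 6, 36, 216, 1296]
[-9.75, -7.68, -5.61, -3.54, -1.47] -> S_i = -9.75 + 2.07*i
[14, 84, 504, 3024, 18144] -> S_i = 14*6^i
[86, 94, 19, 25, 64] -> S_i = Random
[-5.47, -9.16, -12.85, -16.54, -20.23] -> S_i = -5.47 + -3.69*i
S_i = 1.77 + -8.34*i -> [1.77, -6.57, -14.91, -23.25, -31.59]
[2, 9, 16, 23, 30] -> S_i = 2 + 7*i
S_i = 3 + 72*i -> [3, 75, 147, 219, 291]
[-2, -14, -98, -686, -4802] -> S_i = -2*7^i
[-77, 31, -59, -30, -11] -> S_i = Random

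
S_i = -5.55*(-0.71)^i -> [-5.55, 3.94, -2.8, 1.99, -1.41]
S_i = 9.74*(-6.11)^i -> [9.74, -59.51, 363.61, -2221.69, 13574.5]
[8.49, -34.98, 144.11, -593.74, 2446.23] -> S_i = 8.49*(-4.12)^i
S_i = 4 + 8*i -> [4, 12, 20, 28, 36]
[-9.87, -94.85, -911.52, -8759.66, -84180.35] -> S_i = -9.87*9.61^i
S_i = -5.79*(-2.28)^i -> [-5.79, 13.2, -30.1, 68.63, -156.47]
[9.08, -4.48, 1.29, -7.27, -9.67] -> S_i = Random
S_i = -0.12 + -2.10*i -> [-0.12, -2.22, -4.32, -6.42, -8.52]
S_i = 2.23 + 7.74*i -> [2.23, 9.97, 17.71, 25.45, 33.19]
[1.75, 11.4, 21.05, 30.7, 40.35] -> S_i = 1.75 + 9.65*i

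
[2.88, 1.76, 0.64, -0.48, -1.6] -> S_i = 2.88 + -1.12*i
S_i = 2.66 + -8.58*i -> [2.66, -5.92, -14.5, -23.08, -31.66]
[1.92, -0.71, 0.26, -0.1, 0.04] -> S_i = 1.92*(-0.37)^i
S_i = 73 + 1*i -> [73, 74, 75, 76, 77]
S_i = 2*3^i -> [2, 6, 18, 54, 162]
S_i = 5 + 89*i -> [5, 94, 183, 272, 361]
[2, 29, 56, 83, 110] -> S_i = 2 + 27*i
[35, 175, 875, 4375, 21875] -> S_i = 35*5^i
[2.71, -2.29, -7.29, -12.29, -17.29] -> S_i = 2.71 + -5.00*i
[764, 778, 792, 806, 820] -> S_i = 764 + 14*i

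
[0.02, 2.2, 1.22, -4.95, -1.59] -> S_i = Random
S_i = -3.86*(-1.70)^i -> [-3.86, 6.56, -11.16, 18.96, -32.24]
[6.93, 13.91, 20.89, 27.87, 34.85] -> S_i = 6.93 + 6.98*i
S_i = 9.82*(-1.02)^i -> [9.82, -10.02, 10.22, -10.42, 10.63]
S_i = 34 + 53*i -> [34, 87, 140, 193, 246]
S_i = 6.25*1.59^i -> [6.25, 9.94, 15.8, 25.12, 39.95]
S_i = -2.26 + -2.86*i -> [-2.26, -5.12, -7.98, -10.84, -13.7]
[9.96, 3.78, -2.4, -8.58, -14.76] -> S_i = 9.96 + -6.18*i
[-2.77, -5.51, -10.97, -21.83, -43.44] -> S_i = -2.77*1.99^i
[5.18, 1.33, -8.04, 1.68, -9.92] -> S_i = Random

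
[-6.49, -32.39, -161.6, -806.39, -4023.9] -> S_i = -6.49*4.99^i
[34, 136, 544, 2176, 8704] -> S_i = 34*4^i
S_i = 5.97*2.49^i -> [5.97, 14.87, 37.01, 92.17, 229.49]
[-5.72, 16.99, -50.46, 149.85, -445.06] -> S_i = -5.72*(-2.97)^i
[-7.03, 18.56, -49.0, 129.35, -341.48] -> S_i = -7.03*(-2.64)^i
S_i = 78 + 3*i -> [78, 81, 84, 87, 90]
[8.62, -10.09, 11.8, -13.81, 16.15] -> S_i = 8.62*(-1.17)^i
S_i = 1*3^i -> [1, 3, 9, 27, 81]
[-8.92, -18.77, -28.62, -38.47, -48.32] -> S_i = -8.92 + -9.85*i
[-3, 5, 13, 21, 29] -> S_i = -3 + 8*i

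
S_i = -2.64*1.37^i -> [-2.64, -3.62, -4.96, -6.79, -9.3]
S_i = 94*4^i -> [94, 376, 1504, 6016, 24064]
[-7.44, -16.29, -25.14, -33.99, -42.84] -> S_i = -7.44 + -8.85*i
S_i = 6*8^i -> [6, 48, 384, 3072, 24576]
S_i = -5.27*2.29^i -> [-5.27, -12.07, -27.64, -63.29, -144.93]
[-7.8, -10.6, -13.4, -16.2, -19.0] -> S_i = -7.80 + -2.80*i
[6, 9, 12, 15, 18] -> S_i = 6 + 3*i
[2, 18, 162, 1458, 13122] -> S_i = 2*9^i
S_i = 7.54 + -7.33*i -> [7.54, 0.21, -7.12, -14.45, -21.78]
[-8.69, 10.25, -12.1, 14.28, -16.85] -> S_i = -8.69*(-1.18)^i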